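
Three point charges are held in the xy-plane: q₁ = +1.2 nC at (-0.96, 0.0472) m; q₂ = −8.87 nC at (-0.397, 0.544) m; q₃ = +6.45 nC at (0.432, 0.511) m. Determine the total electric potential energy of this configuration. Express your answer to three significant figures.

The work to assemble the configuration equals its total potential energy, U = Σ kqᵢqⱼ/rᵢⱼ over all pairs.
Pair separations: r₁₂ = 0.751 m, r₁₃ = 1.47 m, r₂₃ = 0.830 m.
U = (-1.27×10⁻⁷) + (4.74×10⁻⁸) + (-6.20×10⁻⁷) = -7.00×10⁻⁷ J.

-7.00×10⁻⁷ J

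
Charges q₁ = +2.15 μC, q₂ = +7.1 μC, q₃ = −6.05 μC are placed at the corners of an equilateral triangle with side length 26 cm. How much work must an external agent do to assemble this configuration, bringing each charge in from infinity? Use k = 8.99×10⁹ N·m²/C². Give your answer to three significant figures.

The assembly work is the sum of pairwise potential energies, U = Σ_{i<j} kqᵢqⱼ/rᵢⱼ.
All three pair separations equal the side length, 0.260 m.
U = (0.528) + (-0.450) + (-1.49) = -1.41 J.

-1.41 J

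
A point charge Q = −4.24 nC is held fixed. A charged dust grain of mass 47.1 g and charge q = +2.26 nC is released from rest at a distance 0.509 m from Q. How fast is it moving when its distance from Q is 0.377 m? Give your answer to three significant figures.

Only the electrostatic force acts, so mechanical energy is conserved: ½mv² = U₁ − U₂ = kQq(1/r₁ − 1/r₂).
U₁ − U₂ = (8.99×10⁹ N·m²/C²)(-4.24×10⁻⁹ C)(2.26×10⁻⁹ C)(1/0.509 − 1/0.377) = 5.93×10⁻⁸ J.
v = √(2·5.93×10⁻⁸/0.0471) = 1.59×10⁻³ m/s.

1.59×10⁻³ m/s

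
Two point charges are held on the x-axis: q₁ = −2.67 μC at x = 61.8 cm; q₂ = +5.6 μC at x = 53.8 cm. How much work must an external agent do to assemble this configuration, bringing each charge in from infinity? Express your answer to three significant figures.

-1.68 J

The work to assemble the configuration equals its total potential energy, U = Σ kqᵢqⱼ/rᵢⱼ over all pairs.
Pair separations: r₁₂ = 0.0800 m.
U = (-1.68) = -1.68 J.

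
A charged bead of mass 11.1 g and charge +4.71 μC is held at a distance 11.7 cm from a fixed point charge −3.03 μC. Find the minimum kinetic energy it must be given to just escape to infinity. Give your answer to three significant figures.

To just escape, total mechanical energy must reach zero at infinity: ½mv²_min + U = 0, so ½mv²_min = −U = |kQq|/r.
|U| = |kQq|/r = (8.99×10⁹ N·m²/C²)(3.03×10⁻⁶)(4.71×10⁻⁶)/(0.117) = 1.10 J.

1.10 J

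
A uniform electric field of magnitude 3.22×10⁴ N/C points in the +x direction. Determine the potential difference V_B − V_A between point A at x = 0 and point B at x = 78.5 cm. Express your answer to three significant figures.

In a uniform field, potential decreases in the direction of E: V_B − V_A = −E·Δx.
V_B − V_A = −(3.22×10⁴ V/m)(0.785 m) = -2.53×10⁴ V.

-2.53×10⁴ V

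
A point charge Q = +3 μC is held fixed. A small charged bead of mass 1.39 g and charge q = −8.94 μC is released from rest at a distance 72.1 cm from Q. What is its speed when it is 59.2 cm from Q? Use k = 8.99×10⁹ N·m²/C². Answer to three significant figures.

10.2 m/s

Only the electrostatic force acts, so mechanical energy is conserved: ½mv² = U₁ − U₂ = kQq(1/r₁ − 1/r₂).
U₁ − U₂ = (8.99×10⁹ N·m²/C²)(3.00×10⁻⁶ C)(-8.94×10⁻⁶ C)(1/0.721 − 1/0.592) = 0.0729 J.
v = √(2·0.0729/1.39×10⁻³) = 10.2 m/s.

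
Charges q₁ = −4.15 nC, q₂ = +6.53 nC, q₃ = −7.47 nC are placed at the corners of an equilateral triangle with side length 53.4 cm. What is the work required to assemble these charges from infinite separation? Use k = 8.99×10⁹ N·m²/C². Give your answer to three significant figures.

The work to assemble the configuration equals its total potential energy, U = Σ kqᵢqⱼ/rᵢⱼ over all pairs.
All three pair separations equal the side length, 0.534 m.
U = (-4.56×10⁻⁷) + (5.22×10⁻⁷) + (-8.21×10⁻⁷) = -7.56×10⁻⁷ J.

-7.56×10⁻⁷ J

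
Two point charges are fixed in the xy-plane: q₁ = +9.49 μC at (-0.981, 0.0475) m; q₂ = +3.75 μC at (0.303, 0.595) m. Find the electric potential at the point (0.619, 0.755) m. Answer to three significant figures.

1.44×10⁵ V

Electric potential is a scalar, so the contributions from each charge add algebraically: V = Σ kqᵢ/rᵢ.
Distances from the field point to each charge: r₁ = 1.75 m, r₂ = 0.354 m.
V = k[(9.49×10⁻⁶)/(1.75) + (3.75×10⁻⁶)/(0.354)] = 1.44×10⁵ V.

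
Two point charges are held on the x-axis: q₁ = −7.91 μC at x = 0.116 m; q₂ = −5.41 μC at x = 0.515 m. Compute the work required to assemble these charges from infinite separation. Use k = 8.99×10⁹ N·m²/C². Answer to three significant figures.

The assembly work is the sum of pairwise potential energies, U = Σ_{i<j} kqᵢqⱼ/rᵢⱼ.
Pair separations: r₁₂ = 0.399 m.
U = (0.964) = 0.964 J.

0.964 J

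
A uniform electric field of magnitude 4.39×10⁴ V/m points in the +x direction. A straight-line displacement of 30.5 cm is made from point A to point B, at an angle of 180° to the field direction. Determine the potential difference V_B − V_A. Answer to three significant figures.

Only the component of displacement along E changes the potential: ΔV = −E·d·cosθ.
ΔV = −(4.39×10⁴ V/m)(0.305 m)cos180° = 1.34×10⁴ V.

1.34×10⁴ V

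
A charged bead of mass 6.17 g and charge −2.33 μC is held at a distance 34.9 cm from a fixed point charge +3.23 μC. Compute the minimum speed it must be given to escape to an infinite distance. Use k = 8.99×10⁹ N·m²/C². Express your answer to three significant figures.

To just escape, total mechanical energy must reach zero at infinity: ½mv²_min + U = 0, so ½mv²_min = −U = |kQq|/r.
|U| = |kQq|/r = (8.99×10⁹ N·m²/C²)(3.23×10⁻⁶)(2.33×10⁻⁶)/(0.349) = 0.194 J.
v_min = √(2|U|/m) = √(2·0.194/6.17×10⁻³) = 7.93 m/s.

7.93 m/s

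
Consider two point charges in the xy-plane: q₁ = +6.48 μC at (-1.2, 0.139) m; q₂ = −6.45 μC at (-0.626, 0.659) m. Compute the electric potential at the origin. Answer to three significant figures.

Electric potential is a scalar, so the contributions from each charge add algebraically: V = Σ kqᵢ/rᵢ.
Distances from the field point to each charge: r₁ = 1.21 m, r₂ = 0.909 m.
V = k[(6.48×10⁻⁶)/(1.21) + (-6.45×10⁻⁶)/(0.909)] = -1.56×10⁴ V.

-1.56×10⁴ V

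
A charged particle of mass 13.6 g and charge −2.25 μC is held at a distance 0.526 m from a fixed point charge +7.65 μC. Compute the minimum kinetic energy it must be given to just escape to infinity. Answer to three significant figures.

0.294 J

To just escape, total mechanical energy must reach zero at infinity: ½mv²_min + U = 0, so ½mv²_min = −U = |kQq|/r.
|U| = |kQq|/r = (8.99×10⁹ N·m²/C²)(7.65×10⁻⁶)(2.25×10⁻⁶)/(0.526) = 0.294 J.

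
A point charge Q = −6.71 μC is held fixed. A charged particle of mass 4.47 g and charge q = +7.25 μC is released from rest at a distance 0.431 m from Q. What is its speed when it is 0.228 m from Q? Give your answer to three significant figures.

Only the electrostatic force acts, so mechanical energy is conserved: ½mv² = U₁ − U₂ = kQq(1/r₁ − 1/r₂).
U₁ − U₂ = (8.99×10⁹ N·m²/C²)(-6.71×10⁻⁶ C)(7.25×10⁻⁶ C)(1/0.431 − 1/0.228) = 0.903 J.
v = √(2·0.903/4.47×10⁻³) = 20.1 m/s.

20.1 m/s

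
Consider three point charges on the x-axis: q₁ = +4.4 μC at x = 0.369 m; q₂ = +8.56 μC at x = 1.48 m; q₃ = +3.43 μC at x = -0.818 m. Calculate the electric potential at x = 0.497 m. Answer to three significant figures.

4.11×10⁵ V

The total potential is the scalar sum of each charge's contribution, V = Σ kqᵢ/rᵢ.
Distances from the field point to each charge: r₁ = 0.128 m, r₂ = 0.983 m, r₃ = 1.31 m.
V = k[(4.40×10⁻⁶)/(0.128) + (8.56×10⁻⁶)/(0.983) + (3.43×10⁻⁶)/(1.31)] = 4.11×10⁵ V.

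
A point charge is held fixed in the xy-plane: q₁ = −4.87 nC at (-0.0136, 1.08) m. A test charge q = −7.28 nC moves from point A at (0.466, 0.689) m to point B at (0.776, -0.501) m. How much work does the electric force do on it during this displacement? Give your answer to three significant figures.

3.35×10⁻⁷ J

The work done by the electric force is W_field = −ΔU = −q(V_B − V_A) = q(V_A − V_B).
At A: distance to the source charge is 0.619 m; V_A = kq₁/r = -70.8 V.
At B: distance to the source charge is 1.77 m; V_B = kq₁/r = -24.8 V.
ΔV = V_B − V_A = 46.0 V.
W_field = −qΔV = −(-7.28×10⁻⁹ C)(46.0 V) = 3.35×10⁻⁷ J.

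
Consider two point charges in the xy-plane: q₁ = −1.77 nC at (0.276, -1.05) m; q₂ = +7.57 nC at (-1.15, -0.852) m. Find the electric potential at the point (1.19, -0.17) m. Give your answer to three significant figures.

The total potential is the scalar sum of each charge's contribution, V = Σ kqᵢ/rᵢ.
Distances from the field point to each charge: r₁ = 1.27 m, r₂ = 2.44 m.
V = k[(-1.77×10⁻⁹)/(1.27) + (7.57×10⁻⁹)/(2.44)] = 15.4 V.

15.4 V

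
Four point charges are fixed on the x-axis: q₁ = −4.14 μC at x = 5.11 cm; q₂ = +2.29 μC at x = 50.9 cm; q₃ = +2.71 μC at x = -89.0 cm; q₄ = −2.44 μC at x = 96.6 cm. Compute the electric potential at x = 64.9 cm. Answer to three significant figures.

The total potential is the scalar sum of each charge's contribution, V = Σ kqᵢ/rᵢ.
Distances from the field point to each charge: r₁ = 0.598 m, r₂ = 0.140 m, r₃ = 1.54 m, r₄ = 0.317 m.
V = k[(-4.14×10⁻⁶)/(0.598) + (2.29×10⁻⁶)/(0.140) + (2.71×10⁻⁶)/(1.54) + (-2.44×10⁻⁶)/(0.317)] = 3.14×10⁴ V.

3.14×10⁴ V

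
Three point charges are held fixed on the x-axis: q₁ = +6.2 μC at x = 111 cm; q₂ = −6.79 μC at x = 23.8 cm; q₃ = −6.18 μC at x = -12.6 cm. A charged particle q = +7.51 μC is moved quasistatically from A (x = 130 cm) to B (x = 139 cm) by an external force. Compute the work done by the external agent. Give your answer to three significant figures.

-0.657 J

For quasistatic motion the external work equals the change in potential energy: W_ext = qΔV = q(V_B − V_A).
At A: distances to the source charges are 0.190 m, 1.06 m, 1.43 m; V_A = Σ kqᵢ/rᵢ = 1.97×10⁵ V.
At B: distances to the source charges are 0.280 m, 1.15 m, 1.52 m; V_B = Σ kqᵢ/rᵢ = 1.09×10⁵ V.
ΔV = V_B − V_A = -8.75×10⁴ V.
W_ext = qΔV = (7.51×10⁻⁶ C)(-8.75×10⁴ V) = -0.657 J.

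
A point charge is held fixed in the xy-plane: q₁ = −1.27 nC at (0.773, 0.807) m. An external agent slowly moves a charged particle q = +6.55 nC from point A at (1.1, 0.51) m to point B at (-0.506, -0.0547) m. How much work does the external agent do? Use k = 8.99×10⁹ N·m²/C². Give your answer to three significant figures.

For quasistatic motion the external work equals the change in potential energy: W_ext = qΔV = q(V_B − V_A).
At A: distance to the source charge is 0.442 m; V_A = kq₁/r = -25.8 V.
At B: distance to the source charge is 1.54 m; V_B = kq₁/r = -7.40 V.
ΔV = V_B − V_A = 18.4 V.
W_ext = qΔV = (6.55×10⁻⁹ C)(18.4 V) = 1.21×10⁻⁷ J.

1.21×10⁻⁷ J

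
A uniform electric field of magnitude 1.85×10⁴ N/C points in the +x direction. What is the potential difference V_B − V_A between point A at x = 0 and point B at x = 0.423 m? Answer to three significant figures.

-7830 V

In a uniform field, potential decreases in the direction of E: V_B − V_A = −E·Δx.
V_B − V_A = −(1.85×10⁴ V/m)(0.423 m) = -7830 V.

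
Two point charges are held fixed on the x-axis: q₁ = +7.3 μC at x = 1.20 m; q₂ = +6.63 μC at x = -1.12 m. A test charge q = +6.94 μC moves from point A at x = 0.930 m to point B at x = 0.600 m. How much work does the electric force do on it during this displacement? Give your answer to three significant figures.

The work done by the electric force is W_field = −ΔU = −q(V_B − V_A) = q(V_A − V_B).
At A: distances to the source charges are 0.270 m, 2.05 m; V_A = Σ kqᵢ/rᵢ = 2.72×10⁵ V.
At B: distances to the source charges are 0.600 m, 1.72 m; V_B = Σ kqᵢ/rᵢ = 1.44×10⁵ V.
ΔV = V_B − V_A = -1.28×10⁵ V.
W_field = −qΔV = −(6.94×10⁻⁶ C)(-1.28×10⁵ V) = 0.889 J.

0.889 J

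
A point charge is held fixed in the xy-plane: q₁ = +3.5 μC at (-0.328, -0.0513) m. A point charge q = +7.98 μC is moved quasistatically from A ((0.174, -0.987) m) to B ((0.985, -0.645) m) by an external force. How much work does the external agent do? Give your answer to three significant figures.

For quasistatic motion the external work equals the change in potential energy: W_ext = qΔV = q(V_B − V_A).
At A: distance to the source charge is 1.06 m; V_A = kq₁/r = 2.96×10⁴ V.
At B: distance to the source charge is 1.44 m; V_B = kq₁/r = 2.18×10⁴ V.
ΔV = V_B − V_A = -7800 V.
W_ext = qΔV = (7.98×10⁻⁶ C)(-7800 V) = -0.0622 J.

-0.0622 J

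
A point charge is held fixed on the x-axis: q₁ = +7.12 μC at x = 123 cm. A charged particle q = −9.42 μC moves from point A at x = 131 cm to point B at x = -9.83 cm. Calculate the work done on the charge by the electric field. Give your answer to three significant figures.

-7.08 J

The work done by the electric force is W_field = −ΔU = −q(V_B − V_A) = q(V_A − V_B).
At A: distance to the source charge is 0.0800 m; V_A = kq₁/r = 8.00×10⁵ V.
At B: distance to the source charge is 1.33 m; V_B = kq₁/r = 4.82×10⁴ V.
ΔV = V_B − V_A = -7.52×10⁵ V.
W_field = −qΔV = −(-9.42×10⁻⁶ C)(-7.52×10⁵ V) = -7.08 J.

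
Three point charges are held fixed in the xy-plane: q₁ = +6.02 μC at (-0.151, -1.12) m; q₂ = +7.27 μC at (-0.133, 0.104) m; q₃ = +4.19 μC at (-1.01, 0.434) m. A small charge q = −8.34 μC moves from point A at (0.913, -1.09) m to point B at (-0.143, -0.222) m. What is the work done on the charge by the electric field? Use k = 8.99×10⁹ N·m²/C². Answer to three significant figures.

The work done by the electric force is W_field = −ΔU = −q(V_B − V_A) = q(V_A − V_B).
At A: distances to the source charges are 1.06 m, 1.59 m, 2.45 m; V_A = Σ kqᵢ/rᵢ = 1.07×10⁵ V.
At B: distances to the source charges are 0.898 m, 0.326 m, 1.09 m; V_B = Σ kqᵢ/rᵢ = 2.95×10⁵ V.
ΔV = V_B − V_A = 1.88×10⁵ V.
W_field = −qΔV = −(-8.34×10⁻⁶ C)(1.88×10⁵ V) = 1.57 J.

1.57 J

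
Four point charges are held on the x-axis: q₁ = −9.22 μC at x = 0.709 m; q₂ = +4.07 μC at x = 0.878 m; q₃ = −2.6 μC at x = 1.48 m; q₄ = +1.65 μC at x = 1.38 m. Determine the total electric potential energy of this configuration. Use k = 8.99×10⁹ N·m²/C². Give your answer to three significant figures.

-2.34 J

The work to assemble the configuration equals its total potential energy, U = Σ kqᵢqⱼ/rᵢⱼ over all pairs.
Pair separations: r₁₂ = 0.169 m, r₁₃ = 0.771 m, r₁₄ = 0.671 m, r₂₃ = 0.602 m, r₂₄ = 0.502 m, r₃₄ = 0.100 m.
Summing all 6 pair terms gives U = -2.34 J.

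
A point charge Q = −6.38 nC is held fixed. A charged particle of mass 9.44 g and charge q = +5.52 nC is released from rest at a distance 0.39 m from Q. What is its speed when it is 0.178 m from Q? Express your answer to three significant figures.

0.0143 m/s

Only the electrostatic force acts, so mechanical energy is conserved: ½mv² = U₁ − U₂ = kQq(1/r₁ − 1/r₂).
U₁ − U₂ = (8.99×10⁹ N·m²/C²)(-6.38×10⁻⁹ C)(5.52×10⁻⁹ C)(1/0.390 − 1/0.178) = 9.67×10⁻⁷ J.
v = √(2·9.67×10⁻⁷/9.44×10⁻³) = 0.0143 m/s.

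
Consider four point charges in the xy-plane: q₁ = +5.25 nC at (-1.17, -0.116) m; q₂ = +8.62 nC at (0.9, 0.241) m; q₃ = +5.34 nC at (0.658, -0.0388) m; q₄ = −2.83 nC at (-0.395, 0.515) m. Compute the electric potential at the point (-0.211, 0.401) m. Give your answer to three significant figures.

44.1 V

Electric potential is a scalar, so the contributions from each charge add algebraically: V = Σ kqᵢ/rᵢ.
Distances from the field point to each charge: r₁ = 1.09 m, r₂ = 1.12 m, r₃ = 0.974 m, r₄ = 0.216 m.
V = k[(5.25×10⁻⁹)/(1.09) + (8.62×10⁻⁹)/(1.12) + (5.34×10⁻⁹)/(0.974) + (-2.83×10⁻⁹)/(0.216)] = 44.1 V.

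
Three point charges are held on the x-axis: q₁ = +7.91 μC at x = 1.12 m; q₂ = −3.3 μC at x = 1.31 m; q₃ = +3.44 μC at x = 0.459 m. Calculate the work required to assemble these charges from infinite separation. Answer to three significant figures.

The assembly work is the sum of pairwise potential energies, U = Σ_{i<j} kqᵢqⱼ/rᵢⱼ.
Pair separations: r₁₂ = 0.190 m, r₁₃ = 0.661 m, r₂₃ = 0.851 m.
U = (-1.24) + (0.370) + (-0.120) = -0.985 J.

-0.985 J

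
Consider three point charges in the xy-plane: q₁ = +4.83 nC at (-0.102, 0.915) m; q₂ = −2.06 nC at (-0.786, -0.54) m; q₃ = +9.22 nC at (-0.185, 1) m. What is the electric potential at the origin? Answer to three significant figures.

Electric potential is a scalar, so the contributions from each charge add algebraically: V = Σ kqᵢ/rᵢ.
Distances from the field point to each charge: r₁ = 0.921 m, r₂ = 0.954 m, r₃ = 1.02 m.
V = k[(4.83×10⁻⁹)/(0.921) + (-2.06×10⁻⁹)/(0.954) + (9.22×10⁻⁹)/(1.02)] = 109 V.

109 V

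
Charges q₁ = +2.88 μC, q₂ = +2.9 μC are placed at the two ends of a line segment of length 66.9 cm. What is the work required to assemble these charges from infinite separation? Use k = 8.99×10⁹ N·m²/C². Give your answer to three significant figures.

0.112 J

The assembly work is the sum of pairwise potential energies, U = Σ_{i<j} kqᵢqⱼ/rᵢⱼ.
The separation is r = 0.669 m.
U = (0.112) = 0.112 J.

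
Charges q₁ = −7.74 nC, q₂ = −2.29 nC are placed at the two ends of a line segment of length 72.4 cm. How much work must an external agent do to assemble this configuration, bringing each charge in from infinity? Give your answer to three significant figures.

The assembly work is the sum of pairwise potential energies, U = Σ_{i<j} kqᵢqⱼ/rᵢⱼ.
The separation is r = 0.724 m.
U = (2.20×10⁻⁷) = 2.20×10⁻⁷ J.

2.20×10⁻⁷ J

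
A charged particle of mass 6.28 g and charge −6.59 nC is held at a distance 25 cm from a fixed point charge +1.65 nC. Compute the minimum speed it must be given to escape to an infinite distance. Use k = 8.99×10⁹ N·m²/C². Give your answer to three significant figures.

To just escape, total mechanical energy must reach zero at infinity: ½mv²_min + U = 0, so ½mv²_min = −U = |kQq|/r.
|U| = |kQq|/r = (8.99×10⁹ N·m²/C²)(1.65×10⁻⁹)(6.59×10⁻⁹)/(0.250) = 3.91×10⁻⁷ J.
v_min = √(2|U|/m) = √(2·3.91×10⁻⁷/6.28×10⁻³) = 0.0112 m/s.

0.0112 m/s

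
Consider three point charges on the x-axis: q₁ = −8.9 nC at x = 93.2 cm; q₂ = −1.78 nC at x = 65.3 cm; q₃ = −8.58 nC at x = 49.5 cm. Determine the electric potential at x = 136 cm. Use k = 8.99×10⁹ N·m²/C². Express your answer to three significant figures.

The total potential is the scalar sum of each charge's contribution, V = Σ kqᵢ/rᵢ.
Distances from the field point to each charge: r₁ = 0.428 m, r₂ = 0.707 m, r₃ = 0.865 m.
V = k[(-8.90×10⁻⁹)/(0.428) + (-1.78×10⁻⁹)/(0.707) + (-8.58×10⁻⁹)/(0.865)] = -299 V.

-299 V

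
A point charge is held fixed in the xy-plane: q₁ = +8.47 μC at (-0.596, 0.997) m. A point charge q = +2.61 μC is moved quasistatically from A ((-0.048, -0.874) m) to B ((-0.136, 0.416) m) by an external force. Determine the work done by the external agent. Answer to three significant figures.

For quasistatic motion the external work equals the change in potential energy: W_ext = qΔV = q(V_B − V_A).
At A: distance to the source charge is 1.95 m; V_A = kq₁/r = 3.91×10⁴ V.
At B: distance to the source charge is 0.741 m; V_B = kq₁/r = 1.03×10⁵ V.
ΔV = V_B − V_A = 6.37×10⁴ V.
W_ext = qΔV = (2.61×10⁻⁶ C)(6.37×10⁴ V) = 0.166 J.

0.166 J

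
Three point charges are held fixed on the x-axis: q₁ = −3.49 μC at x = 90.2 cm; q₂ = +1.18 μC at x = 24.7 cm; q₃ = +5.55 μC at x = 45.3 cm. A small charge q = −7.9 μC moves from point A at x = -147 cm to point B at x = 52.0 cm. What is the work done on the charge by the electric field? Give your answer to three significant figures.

5.39 J

The work done by the electric force is W_field = −ΔU = −q(V_B − V_A) = q(V_A − V_B).
At A: distances to the source charges are 2.37 m, 1.72 m, 1.92 m; V_A = Σ kqᵢ/rᵢ = 1.89×10⁴ V.
At B: distances to the source charges are 0.382 m, 0.273 m, 0.0670 m; V_B = Σ kqᵢ/rᵢ = 7.01×10⁵ V.
ΔV = V_B − V_A = 6.83×10⁵ V.
W_field = −qΔV = −(-7.90×10⁻⁶ C)(6.83×10⁵ V) = 5.39 J.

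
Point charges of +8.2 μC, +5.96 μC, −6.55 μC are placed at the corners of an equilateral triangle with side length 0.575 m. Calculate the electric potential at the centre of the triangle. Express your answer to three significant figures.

2.06×10⁵ V

Electric potential is a scalar, so the contributions from each charge add algebraically: V = Σ kqᵢ/rᵢ.
The distance from each vertex to the centroid is a/√3 = 0.332 m.
V = k[(8.20×10⁻⁶)/(0.332) + (5.96×10⁻⁶)/(0.332) + (-6.55×10⁻⁶)/(0.332)] = 2.06×10⁵ V.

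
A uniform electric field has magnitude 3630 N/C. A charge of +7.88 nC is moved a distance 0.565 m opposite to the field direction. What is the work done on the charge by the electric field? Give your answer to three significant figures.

The potential change for a displacement 0.565 m opposite to the field direction is ΔV = +Ed = 2050 V.
W_field = −qΔV = -1.62×10⁻⁵ J.

-1.62×10⁻⁵ J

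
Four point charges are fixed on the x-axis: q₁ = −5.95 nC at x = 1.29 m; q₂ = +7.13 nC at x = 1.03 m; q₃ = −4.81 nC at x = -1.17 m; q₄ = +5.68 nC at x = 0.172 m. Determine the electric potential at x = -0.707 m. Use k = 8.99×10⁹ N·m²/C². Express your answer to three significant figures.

Electric potential is a scalar, so the contributions from each charge add algebraically: V = Σ kqᵢ/rᵢ.
Distances from the field point to each charge: r₁ = 2.00 m, r₂ = 1.74 m, r₃ = 0.463 m, r₄ = 0.879 m.
V = k[(-5.95×10⁻⁹)/(2.00) + (7.13×10⁻⁹)/(1.74) + (-4.81×10⁻⁹)/(0.463) + (5.68×10⁻⁹)/(0.879)] = -25.2 V.

-25.2 V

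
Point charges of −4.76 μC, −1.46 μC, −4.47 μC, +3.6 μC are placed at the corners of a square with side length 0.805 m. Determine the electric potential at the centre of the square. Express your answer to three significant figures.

-1.12×10⁵ V

The total potential is the scalar sum of each charge's contribution, V = Σ kqᵢ/rᵢ.
The distance from each corner to the centre is a√2/2 = 0.569 m.
V = k[(-4.76×10⁻⁶)/(0.569) + (-1.46×10⁻⁶)/(0.569) + (-4.47×10⁻⁶)/(0.569) + (3.60×10⁻⁶)/(0.569)] = -1.12×10⁵ V.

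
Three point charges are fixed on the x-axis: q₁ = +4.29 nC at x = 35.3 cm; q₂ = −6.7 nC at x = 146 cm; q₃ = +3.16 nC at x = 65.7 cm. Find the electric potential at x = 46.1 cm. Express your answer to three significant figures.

442 V

Electric potential is a scalar, so the contributions from each charge add algebraically: V = Σ kqᵢ/rᵢ.
Distances from the field point to each charge: r₁ = 0.108 m, r₂ = 0.999 m, r₃ = 0.196 m.
V = k[(4.29×10⁻⁹)/(0.108) + (-6.70×10⁻⁹)/(0.999) + (3.16×10⁻⁹)/(0.196)] = 442 V.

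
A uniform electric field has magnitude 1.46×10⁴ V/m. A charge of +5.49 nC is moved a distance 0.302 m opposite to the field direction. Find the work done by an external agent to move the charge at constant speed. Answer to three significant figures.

The potential change for a displacement 0.302 m opposite to the field direction is ΔV = +Ed = 4410 V.
W_ext = qΔV = 2.42×10⁻⁵ J.

2.42×10⁻⁵ J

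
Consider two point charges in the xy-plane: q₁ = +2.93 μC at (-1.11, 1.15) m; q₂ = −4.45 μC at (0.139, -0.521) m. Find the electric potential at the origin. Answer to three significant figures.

Electric potential is a scalar, so the contributions from each charge add algebraically: V = Σ kqᵢ/rᵢ.
Distances from the field point to each charge: r₁ = 1.60 m, r₂ = 0.539 m.
V = k[(2.93×10⁻⁶)/(1.60) + (-4.45×10⁻⁶)/(0.539)] = -5.77×10⁴ V.

-5.77×10⁴ V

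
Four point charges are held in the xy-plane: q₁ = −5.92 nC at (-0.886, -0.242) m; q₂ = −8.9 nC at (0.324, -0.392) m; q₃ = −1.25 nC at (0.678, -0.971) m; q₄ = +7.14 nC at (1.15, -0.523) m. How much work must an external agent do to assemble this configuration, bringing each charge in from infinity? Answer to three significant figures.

The work to assemble the configuration equals its total potential energy, U = Σ kqᵢqⱼ/rᵢⱼ over all pairs.
Pair separations: r₁₂ = 1.22 m, r₁₃ = 1.73 m, r₁₄ = 2.06 m, r₂₃ = 0.679 m, r₂₄ = 0.836 m, r₃₄ = 0.651 m.
Summing all 6 pair terms gives U = -4.17×10⁻⁷ J.

-4.17×10⁻⁷ J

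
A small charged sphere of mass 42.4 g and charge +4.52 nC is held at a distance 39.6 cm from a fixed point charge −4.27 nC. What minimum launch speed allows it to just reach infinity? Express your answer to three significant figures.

To just escape, total mechanical energy must reach zero at infinity: ½mv²_min + U = 0, so ½mv²_min = −U = |kQq|/r.
|U| = |kQq|/r = (8.99×10⁹ N·m²/C²)(4.27×10⁻⁹)(4.52×10⁻⁹)/(0.396) = 4.38×10⁻⁷ J.
v_min = √(2|U|/m) = √(2·4.38×10⁻⁷/0.0424) = 4.55×10⁻³ m/s.

4.55×10⁻³ m/s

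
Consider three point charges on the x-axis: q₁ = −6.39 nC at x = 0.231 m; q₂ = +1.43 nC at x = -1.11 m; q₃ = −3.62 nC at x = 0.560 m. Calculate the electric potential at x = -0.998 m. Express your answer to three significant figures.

The total potential is the scalar sum of each charge's contribution, V = Σ kqᵢ/rᵢ.
Distances from the field point to each charge: r₁ = 1.23 m, r₂ = 0.112 m, r₃ = 1.56 m.
V = k[(-6.39×10⁻⁹)/(1.23) + (1.43×10⁻⁹)/(0.112) + (-3.62×10⁻⁹)/(1.56)] = 47.2 V.

47.2 V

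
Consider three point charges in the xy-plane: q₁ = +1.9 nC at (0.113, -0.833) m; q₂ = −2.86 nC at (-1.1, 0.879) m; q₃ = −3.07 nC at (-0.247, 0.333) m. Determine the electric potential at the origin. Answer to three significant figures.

-64.5 V

Electric potential is a scalar, so the contributions from each charge add algebraically: V = Σ kqᵢ/rᵢ.
Distances from the field point to each charge: r₁ = 0.841 m, r₂ = 1.41 m, r₃ = 0.415 m.
V = k[(1.90×10⁻⁹)/(0.841) + (-2.86×10⁻⁹)/(1.41) + (-3.07×10⁻⁹)/(0.415)] = -64.5 V.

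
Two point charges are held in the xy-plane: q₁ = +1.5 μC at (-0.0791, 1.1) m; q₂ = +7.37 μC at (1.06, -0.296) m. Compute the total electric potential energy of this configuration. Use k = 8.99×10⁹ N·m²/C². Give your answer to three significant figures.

The assembly work is the sum of pairwise potential energies, U = Σ_{i<j} kqᵢqⱼ/rᵢⱼ.
Pair separations: r₁₂ = 1.80 m.
U = (0.0552) = 0.0552 J.

0.0552 J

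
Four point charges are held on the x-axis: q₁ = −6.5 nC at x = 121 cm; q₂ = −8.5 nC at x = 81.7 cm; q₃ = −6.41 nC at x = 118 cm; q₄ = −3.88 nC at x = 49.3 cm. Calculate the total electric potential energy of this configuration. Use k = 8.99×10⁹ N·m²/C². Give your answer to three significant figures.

The work to assemble the configuration equals its total potential energy, U = Σ kqᵢqⱼ/rᵢⱼ over all pairs.
Pair separations: r₁₂ = 0.393 m, r₁₃ = 0.0300 m, r₁₄ = 0.717 m, r₂₃ = 0.363 m, r₂₄ = 0.324 m, r₃₄ = 0.687 m.
Summing all 6 pair terms gives U = 1.67×10⁻⁵ J.

1.67×10⁻⁵ J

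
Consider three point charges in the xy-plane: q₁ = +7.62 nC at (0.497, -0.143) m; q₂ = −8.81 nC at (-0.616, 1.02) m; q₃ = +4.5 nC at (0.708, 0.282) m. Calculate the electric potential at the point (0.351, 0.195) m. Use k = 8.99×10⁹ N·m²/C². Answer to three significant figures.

Electric potential is a scalar, so the contributions from each charge add algebraically: V = Σ kqᵢ/rᵢ.
Distances from the field point to each charge: r₁ = 0.368 m, r₂ = 1.27 m, r₃ = 0.367 m.
V = k[(7.62×10⁻⁹)/(0.368) + (-8.81×10⁻⁹)/(1.27) + (4.50×10⁻⁹)/(0.367)] = 234 V.

234 V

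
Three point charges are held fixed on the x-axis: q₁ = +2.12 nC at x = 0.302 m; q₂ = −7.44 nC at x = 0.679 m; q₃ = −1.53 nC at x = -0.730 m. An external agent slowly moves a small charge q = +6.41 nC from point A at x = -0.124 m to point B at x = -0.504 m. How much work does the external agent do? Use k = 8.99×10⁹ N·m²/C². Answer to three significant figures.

-2.08×10⁻⁷ J

For quasistatic motion the external work equals the change in potential energy: W_ext = qΔV = q(V_B − V_A).
At A: distances to the source charges are 0.426 m, 0.803 m, 0.606 m; V_A = Σ kqᵢ/rᵢ = -61.3 V.
At B: distances to the source charges are 0.806 m, 1.18 m, 0.226 m; V_B = Σ kqᵢ/rᵢ = -93.8 V.
ΔV = V_B − V_A = -32.5 V.
W_ext = qΔV = (6.41×10⁻⁹ C)(-32.5 V) = -2.08×10⁻⁷ J.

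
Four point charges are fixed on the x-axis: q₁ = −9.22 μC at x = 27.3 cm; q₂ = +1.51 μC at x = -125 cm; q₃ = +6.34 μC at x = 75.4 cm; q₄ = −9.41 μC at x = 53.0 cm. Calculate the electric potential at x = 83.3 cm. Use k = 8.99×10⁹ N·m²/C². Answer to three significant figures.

The total potential is the scalar sum of each charge's contribution, V = Σ kqᵢ/rᵢ.
Distances from the field point to each charge: r₁ = 0.560 m, r₂ = 2.08 m, r₃ = 0.0790 m, r₄ = 0.303 m.
V = k[(-9.22×10⁻⁶)/(0.560) + (1.51×10⁻⁶)/(2.08) + (6.34×10⁻⁶)/(0.0790) + (-9.41×10⁻⁶)/(0.303)] = 3.01×10⁵ V.

3.01×10⁵ V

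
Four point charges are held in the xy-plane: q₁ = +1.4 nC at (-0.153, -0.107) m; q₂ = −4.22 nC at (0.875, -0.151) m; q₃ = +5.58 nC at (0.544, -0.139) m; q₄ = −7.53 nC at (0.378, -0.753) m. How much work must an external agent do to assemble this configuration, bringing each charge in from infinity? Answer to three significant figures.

-9.31×10⁻⁷ J

The work to assemble the configuration equals its total potential energy, U = Σ kqᵢqⱼ/rᵢⱼ over all pairs.
Pair separations: r₁₂ = 1.03 m, r₁₃ = 0.698 m, r₁₄ = 0.836 m, r₂₃ = 0.331 m, r₂₄ = 0.781 m, r₃₄ = 0.636 m.
Summing all 6 pair terms gives U = -9.31×10⁻⁷ J.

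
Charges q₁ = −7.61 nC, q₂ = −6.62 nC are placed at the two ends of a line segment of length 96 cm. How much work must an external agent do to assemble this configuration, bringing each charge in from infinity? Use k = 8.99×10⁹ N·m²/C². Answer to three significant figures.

4.72×10⁻⁷ J

The work to assemble the configuration equals its total potential energy, U = Σ kqᵢqⱼ/rᵢⱼ over all pairs.
The separation is r = 0.960 m.
U = (4.72×10⁻⁷) = 4.72×10⁻⁷ J.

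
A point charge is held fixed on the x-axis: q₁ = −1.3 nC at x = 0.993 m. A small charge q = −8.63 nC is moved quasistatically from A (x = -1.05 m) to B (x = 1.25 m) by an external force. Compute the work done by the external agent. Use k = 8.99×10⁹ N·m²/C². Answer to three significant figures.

For quasistatic motion the external work equals the change in potential energy: W_ext = qΔV = q(V_B − V_A).
At A: distance to the source charge is 2.04 m; V_A = kq₁/r = -5.72 V.
At B: distance to the source charge is 0.257 m; V_B = kq₁/r = -45.5 V.
ΔV = V_B − V_A = -39.8 V.
W_ext = qΔV = (-8.63×10⁻⁹ C)(-39.8 V) = 3.43×10⁻⁷ J.

3.43×10⁻⁷ J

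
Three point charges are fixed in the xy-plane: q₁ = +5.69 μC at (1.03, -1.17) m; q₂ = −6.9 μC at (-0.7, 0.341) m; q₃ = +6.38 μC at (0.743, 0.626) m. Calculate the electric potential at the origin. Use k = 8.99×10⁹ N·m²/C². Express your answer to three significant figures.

Electric potential is a scalar, so the contributions from each charge add algebraically: V = Σ kqᵢ/rᵢ.
Distances from the field point to each charge: r₁ = 1.56 m, r₂ = 0.779 m, r₃ = 0.972 m.
V = k[(5.69×10⁻⁶)/(1.56) + (-6.90×10⁻⁶)/(0.779) + (6.38×10⁻⁶)/(0.972)] = 1.22×10⁴ V.

1.22×10⁴ V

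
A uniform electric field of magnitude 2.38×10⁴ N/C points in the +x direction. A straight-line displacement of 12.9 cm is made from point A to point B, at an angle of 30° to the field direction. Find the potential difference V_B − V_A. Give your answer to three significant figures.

-2660 V

Only the component of displacement along E changes the potential: ΔV = −E·d·cosθ.
ΔV = −(2.38×10⁴ V/m)(0.129 m)cos30° = -2660 V.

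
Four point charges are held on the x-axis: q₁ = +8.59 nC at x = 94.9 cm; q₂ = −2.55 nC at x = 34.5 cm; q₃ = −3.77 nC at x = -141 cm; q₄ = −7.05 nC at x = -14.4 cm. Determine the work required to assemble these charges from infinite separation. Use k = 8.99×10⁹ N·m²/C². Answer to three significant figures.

The assembly work is the sum of pairwise potential energies, U = Σ_{i<j} kqᵢqⱼ/rᵢⱼ.
Pair separations: r₁₂ = 0.604 m, r₁₃ = 2.36 m, r₁₄ = 1.09 m, r₂₃ = 1.75 m, r₂₄ = 0.489 m, r₃₄ = 1.27 m.
Summing all 6 pair terms gives U = -3.79×10⁻⁷ J.

-3.79×10⁻⁷ J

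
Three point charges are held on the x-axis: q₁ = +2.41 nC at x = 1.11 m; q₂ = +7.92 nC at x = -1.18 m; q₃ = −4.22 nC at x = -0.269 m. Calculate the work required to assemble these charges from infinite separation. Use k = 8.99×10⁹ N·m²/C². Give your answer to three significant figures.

The assembly work is the sum of pairwise potential energies, U = Σ_{i<j} kqᵢqⱼ/rᵢⱼ.
Pair separations: r₁₂ = 2.29 m, r₁₃ = 1.38 m, r₂₃ = 0.911 m.
U = (7.49×10⁻⁸) + (-6.63×10⁻⁸) + (-3.30×10⁻⁷) = -3.21×10⁻⁷ J.

-3.21×10⁻⁷ J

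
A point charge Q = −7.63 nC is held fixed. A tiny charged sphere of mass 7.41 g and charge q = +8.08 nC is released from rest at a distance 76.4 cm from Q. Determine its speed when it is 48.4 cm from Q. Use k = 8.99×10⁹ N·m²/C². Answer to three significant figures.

0.0106 m/s

Only the electrostatic force acts, so mechanical energy is conserved: ½mv² = U₁ − U₂ = kQq(1/r₁ − 1/r₂).
U₁ − U₂ = (8.99×10⁹ N·m²/C²)(-7.63×10⁻⁹ C)(8.08×10⁻⁹ C)(1/0.764 − 1/0.484) = 4.20×10⁻⁷ J.
v = √(2·4.20×10⁻⁷/7.41×10⁻³) = 0.0106 m/s.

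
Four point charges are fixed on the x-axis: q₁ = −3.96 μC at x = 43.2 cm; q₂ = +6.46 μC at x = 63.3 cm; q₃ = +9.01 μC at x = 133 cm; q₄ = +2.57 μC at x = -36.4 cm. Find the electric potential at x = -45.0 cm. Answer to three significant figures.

3.27×10⁵ V

The total potential is the scalar sum of each charge's contribution, V = Σ kqᵢ/rᵢ.
Distances from the field point to each charge: r₁ = 0.882 m, r₂ = 1.08 m, r₃ = 1.78 m, r₄ = 0.0860 m.
V = k[(-3.96×10⁻⁶)/(0.882) + (6.46×10⁻⁶)/(1.08) + (9.01×10⁻⁶)/(1.78) + (2.57×10⁻⁶)/(0.0860)] = 3.27×10⁵ V.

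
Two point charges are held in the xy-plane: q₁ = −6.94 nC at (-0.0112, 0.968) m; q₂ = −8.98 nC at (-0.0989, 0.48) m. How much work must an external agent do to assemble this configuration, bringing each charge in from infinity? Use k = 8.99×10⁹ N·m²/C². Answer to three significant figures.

The work to assemble the configuration equals its total potential energy, U = Σ kqᵢqⱼ/rᵢⱼ over all pairs.
Pair separations: r₁₂ = 0.496 m.
U = (1.13×10⁻⁶) = 1.13×10⁻⁶ J.

1.13×10⁻⁶ J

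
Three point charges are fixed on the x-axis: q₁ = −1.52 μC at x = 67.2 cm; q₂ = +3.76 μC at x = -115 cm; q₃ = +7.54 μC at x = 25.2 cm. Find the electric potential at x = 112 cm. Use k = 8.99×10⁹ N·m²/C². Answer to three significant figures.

6.25×10⁴ V

Electric potential is a scalar, so the contributions from each charge add algebraically: V = Σ kqᵢ/rᵢ.
Distances from the field point to each charge: r₁ = 0.448 m, r₂ = 2.27 m, r₃ = 0.868 m.
V = k[(-1.52×10⁻⁶)/(0.448) + (3.76×10⁻⁶)/(2.27) + (7.54×10⁻⁶)/(0.868)] = 6.25×10⁴ V.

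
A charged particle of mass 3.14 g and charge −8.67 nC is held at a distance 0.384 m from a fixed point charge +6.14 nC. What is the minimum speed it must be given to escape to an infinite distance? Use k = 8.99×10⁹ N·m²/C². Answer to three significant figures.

To just escape, total mechanical energy must reach zero at infinity: ½mv²_min + U = 0, so ½mv²_min = −U = |kQq|/r.
|U| = |kQq|/r = (8.99×10⁹ N·m²/C²)(6.14×10⁻⁹)(8.67×10⁻⁹)/(0.384) = 1.25×10⁻⁶ J.
v_min = √(2|U|/m) = √(2·1.25×10⁻⁶/3.14×10⁻³) = 0.0282 m/s.

0.0282 m/s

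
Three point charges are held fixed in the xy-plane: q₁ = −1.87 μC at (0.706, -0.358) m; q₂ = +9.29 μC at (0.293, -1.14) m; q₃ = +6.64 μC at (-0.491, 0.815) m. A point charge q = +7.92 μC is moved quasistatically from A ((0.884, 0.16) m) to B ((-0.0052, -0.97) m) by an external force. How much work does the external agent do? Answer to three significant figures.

For quasistatic motion the external work equals the change in potential energy: W_ext = qΔV = q(V_B − V_A).
At A: distances to the source charges are 0.548 m, 1.43 m, 1.52 m; V_A = Σ kqᵢ/rᵢ = 6.70×10⁴ V.
At B: distances to the source charges are 0.938 m, 0.343 m, 1.85 m; V_B = Σ kqᵢ/rᵢ = 2.58×10⁵ V.
ΔV = V_B − V_A = 1.91×10⁵ V.
W_ext = qΔV = (7.92×10⁻⁶ C)(1.91×10⁵ V) = 1.51 J.

1.51 J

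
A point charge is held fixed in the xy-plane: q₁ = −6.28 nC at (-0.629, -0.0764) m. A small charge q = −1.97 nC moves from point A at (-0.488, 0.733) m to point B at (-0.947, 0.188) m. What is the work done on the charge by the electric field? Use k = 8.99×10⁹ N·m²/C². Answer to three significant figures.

The work done by the electric force is W_field = −ΔU = −q(V_B − V_A) = q(V_A − V_B).
At A: distance to the source charge is 0.822 m; V_A = kq₁/r = -68.7 V.
At B: distance to the source charge is 0.414 m; V_B = kq₁/r = -137 V.
ΔV = V_B − V_A = -67.8 V.
W_field = −qΔV = −(-1.97×10⁻⁹ C)(-67.8 V) = -1.34×10⁻⁷ J.

-1.34×10⁻⁷ J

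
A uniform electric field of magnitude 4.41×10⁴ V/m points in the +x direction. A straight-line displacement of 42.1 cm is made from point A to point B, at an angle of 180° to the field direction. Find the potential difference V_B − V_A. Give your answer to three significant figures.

Only the component of displacement along E changes the potential: ΔV = −E·d·cosθ.
ΔV = −(4.41×10⁴ V/m)(0.421 m)cos180° = 1.86×10⁴ V.

1.86×10⁴ V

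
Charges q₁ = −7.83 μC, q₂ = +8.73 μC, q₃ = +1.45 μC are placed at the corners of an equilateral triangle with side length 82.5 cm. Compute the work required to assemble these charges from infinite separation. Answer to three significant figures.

-0.731 J

The assembly work is the sum of pairwise potential energies, U = Σ_{i<j} kqᵢqⱼ/rᵢⱼ.
All three pair separations equal the side length, 0.825 m.
U = (-0.745) + (-0.124) + (0.138) = -0.731 J.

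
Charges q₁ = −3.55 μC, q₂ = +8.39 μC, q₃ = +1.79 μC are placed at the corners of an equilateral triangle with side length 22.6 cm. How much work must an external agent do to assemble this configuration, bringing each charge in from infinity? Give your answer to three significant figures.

-0.840 J

The assembly work is the sum of pairwise potential energies, U = Σ_{i<j} kqᵢqⱼ/rᵢⱼ.
All three pair separations equal the side length, 0.226 m.
U = (-1.18) + (-0.253) + (0.597) = -0.840 J.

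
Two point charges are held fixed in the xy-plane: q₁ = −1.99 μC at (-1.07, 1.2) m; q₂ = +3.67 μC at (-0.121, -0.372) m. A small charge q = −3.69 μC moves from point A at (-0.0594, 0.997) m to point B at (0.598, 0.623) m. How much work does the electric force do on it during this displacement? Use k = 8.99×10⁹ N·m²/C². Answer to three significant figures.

0.0370 J

The work done by the electric force is W_field = −ΔU = −q(V_B − V_A) = q(V_A − V_B).
At A: distances to the source charges are 1.03 m, 1.37 m; V_A = Σ kqᵢ/rᵢ = 6720 V.
At B: distances to the source charges are 1.76 m, 1.23 m; V_B = Σ kqᵢ/rᵢ = 1.67×10⁴ V.
ΔV = V_B − V_A = 1.00×10⁴ V.
W_field = −qΔV = −(-3.69×10⁻⁶ C)(1.00×10⁴ V) = 0.0370 J.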